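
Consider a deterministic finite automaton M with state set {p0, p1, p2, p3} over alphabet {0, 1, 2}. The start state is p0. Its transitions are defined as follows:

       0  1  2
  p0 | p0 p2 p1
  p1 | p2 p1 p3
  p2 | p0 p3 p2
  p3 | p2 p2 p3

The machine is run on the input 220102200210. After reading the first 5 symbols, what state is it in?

p2

start at p0
read '2': p0 → p1
read '2': p1 → p3
read '0': p3 → p2
read '1': p2 → p3
read '0': p3 → p2
After 5 symbols: p2.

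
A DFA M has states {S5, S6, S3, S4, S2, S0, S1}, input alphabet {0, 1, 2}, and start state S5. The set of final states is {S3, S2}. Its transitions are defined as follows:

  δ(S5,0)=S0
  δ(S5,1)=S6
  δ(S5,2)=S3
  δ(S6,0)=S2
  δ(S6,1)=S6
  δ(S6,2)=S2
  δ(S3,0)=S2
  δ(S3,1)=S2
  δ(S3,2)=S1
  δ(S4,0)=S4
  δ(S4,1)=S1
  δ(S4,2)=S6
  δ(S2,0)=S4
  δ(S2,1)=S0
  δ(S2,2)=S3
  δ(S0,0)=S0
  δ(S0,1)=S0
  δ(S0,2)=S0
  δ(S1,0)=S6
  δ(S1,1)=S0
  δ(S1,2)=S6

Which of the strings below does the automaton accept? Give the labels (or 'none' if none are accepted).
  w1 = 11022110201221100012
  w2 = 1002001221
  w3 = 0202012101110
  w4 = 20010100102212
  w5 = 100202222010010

w1: S5 → S6 → S6 → S2 → S3 → S1 → S0 → S0 → S0 → S0 → S0 → S0 → S0 → S0 → S0 → S0 → S0 → S0 → S0 → S0 → S0  → end S0, rejected
w2: S5 → S6 → S2 → S4 → S6 → S2 → S4 → S1 → S6 → S2 → S0  → end S0, rejected
w3: S5 → S0 → S0 → S0 → S0 → S0 → S0 → S0 → S0 → S0 → S0 → S0 → S0 → S0  → end S0, rejected
w4: S5 → S3 → S2 → S4 → S1 → S6 → S6 → S2 → S4 → S1 → S6 → S2 → S3 → S2 → S3  → end S3, accepted
w5: S5 → S6 → S2 → S4 → S6 → S2 → S3 → S1 → S6 → S2 → S4 → S1 → S6 → S2 → S0 → S0  → end S0, rejected

w4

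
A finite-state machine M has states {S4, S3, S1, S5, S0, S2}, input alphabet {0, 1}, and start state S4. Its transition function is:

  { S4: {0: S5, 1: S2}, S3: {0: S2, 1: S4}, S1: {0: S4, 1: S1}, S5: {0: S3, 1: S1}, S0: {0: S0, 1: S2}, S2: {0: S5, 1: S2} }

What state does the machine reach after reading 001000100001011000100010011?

S2

Trace: S4 -0-> S5 -0-> S3 -1-> S4 -0-> S5 -0-> S3 -0-> S2 -1-> S2 -0-> S5 -0-> S3 -0-> S2 -0-> S5 -1-> S1 -0-> S4 -1-> S2 -1-> S2 -0-> S5 -0-> S3 -0-> S2 -1-> S2 -0-> S5 -0-> S3 -0-> S2 -1-> S2 -0-> S5 -0-> S3 -1-> S4 -1-> S2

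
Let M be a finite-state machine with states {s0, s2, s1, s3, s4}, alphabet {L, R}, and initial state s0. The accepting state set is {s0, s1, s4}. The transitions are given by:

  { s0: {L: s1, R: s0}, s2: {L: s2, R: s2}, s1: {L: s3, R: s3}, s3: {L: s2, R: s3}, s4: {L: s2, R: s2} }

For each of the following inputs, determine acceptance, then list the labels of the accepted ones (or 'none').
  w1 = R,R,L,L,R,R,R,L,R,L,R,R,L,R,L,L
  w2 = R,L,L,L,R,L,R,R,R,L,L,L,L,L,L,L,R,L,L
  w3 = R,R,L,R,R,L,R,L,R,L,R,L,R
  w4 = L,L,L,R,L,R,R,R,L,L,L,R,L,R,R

none

w1:
  start at s0
  read 'R': s0 → s0
  read 'R': s0 → s0
  read 'L': s0 → s1
  read 'L': s1 → s3
  read 'R': s3 → s3
  read 'R': s3 → s3
  read 'R': s3 → s3
  read 'L': s3 → s2
  read 'R': s2 → s2
  read 'L': s2 → s2
  read 'R': s2 → s2
  read 'R': s2 → s2
  read 'L': s2 → s2
  read 'R': s2 → s2
  read 'L': s2 → s2
  read 'L': s2 → s2
  end s2, rejected
w2:
  start at s0
  read 'R': s0 → s0
  read 'L': s0 → s1
  read 'L': s1 → s3
  read 'L': s3 → s2
  read 'R': s2 → s2
  read 'L': s2 → s2
  read 'R': s2 → s2
  read 'R': s2 → s2
  read 'R': s2 → s2
  read 'L': s2 → s2
  read 'L': s2 → s2
  read 'L': s2 → s2
  read 'L': s2 → s2
  read 'L': s2 → s2
  read 'L': s2 → s2
  read 'L': s2 → s2
  read 'R': s2 → s2
  read 'L': s2 → s2
  read 'L': s2 → s2
  end s2, rejected
w3:
  start at s0
  read 'R': s0 → s0
  read 'R': s0 → s0
  read 'L': s0 → s1
  read 'R': s1 → s3
  read 'R': s3 → s3
  read 'L': s3 → s2
  read 'R': s2 → s2
  read 'L': s2 → s2
  read 'R': s2 → s2
  read 'L': s2 → s2
  read 'R': s2 → s2
  read 'L': s2 → s2
  read 'R': s2 → s2
  end s2, rejected
w4:
  start at s0
  read 'L': s0 → s1
  read 'L': s1 → s3
  read 'L': s3 → s2
  read 'R': s2 → s2
  read 'L': s2 → s2
  read 'R': s2 → s2
  read 'R': s2 → s2
  read 'R': s2 → s2
  read 'L': s2 → s2
  read 'L': s2 → s2
  read 'L': s2 → s2
  read 'R': s2 → s2
  read 'L': s2 → s2
  read 'R': s2 → s2
  read 'R': s2 → s2
  end s2, rejected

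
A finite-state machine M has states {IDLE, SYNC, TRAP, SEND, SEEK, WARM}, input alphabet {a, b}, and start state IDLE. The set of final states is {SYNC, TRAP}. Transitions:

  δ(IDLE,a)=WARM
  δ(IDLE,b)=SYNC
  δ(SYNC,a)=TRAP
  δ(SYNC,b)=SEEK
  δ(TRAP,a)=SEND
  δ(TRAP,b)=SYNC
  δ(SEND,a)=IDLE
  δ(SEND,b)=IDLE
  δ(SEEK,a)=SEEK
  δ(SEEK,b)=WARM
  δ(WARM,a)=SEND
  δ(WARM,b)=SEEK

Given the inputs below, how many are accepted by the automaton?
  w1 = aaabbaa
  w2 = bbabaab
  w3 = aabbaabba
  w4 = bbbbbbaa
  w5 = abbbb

2

w1: IDLE → WARM → SEND → IDLE → SYNC → SEEK → SEEK → SEEK  → end SEEK, rejected
w2: IDLE → SYNC → SEEK → SEEK → WARM → SEND → IDLE → SYNC  → end SYNC, accepted
w3: IDLE → WARM → SEND → IDLE → SYNC → TRAP → SEND → IDLE → SYNC → TRAP  → end TRAP, accepted
w4: IDLE → SYNC → SEEK → WARM → SEEK → WARM → SEEK → SEEK → SEEK  → end SEEK, rejected
w5: IDLE → WARM → SEEK → WARM → SEEK → WARM  → end WARM, rejected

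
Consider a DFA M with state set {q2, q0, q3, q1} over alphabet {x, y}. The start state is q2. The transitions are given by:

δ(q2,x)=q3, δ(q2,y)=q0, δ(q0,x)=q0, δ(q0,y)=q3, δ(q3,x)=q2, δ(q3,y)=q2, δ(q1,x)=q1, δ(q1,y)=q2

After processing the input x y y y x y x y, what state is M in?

Trace: q2 -x-> q3 -y-> q2 -y-> q0 -y-> q3 -x-> q2 -y-> q0 -x-> q0 -y-> q3

q3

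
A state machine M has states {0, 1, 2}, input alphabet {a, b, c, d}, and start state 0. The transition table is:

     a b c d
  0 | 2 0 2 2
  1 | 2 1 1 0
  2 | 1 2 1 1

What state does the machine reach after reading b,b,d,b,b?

2

start at 0
read 'b': 0 → 0
read 'b': 0 → 0
read 'd': 0 → 2
read 'b': 2 → 2
read 'b': 2 → 2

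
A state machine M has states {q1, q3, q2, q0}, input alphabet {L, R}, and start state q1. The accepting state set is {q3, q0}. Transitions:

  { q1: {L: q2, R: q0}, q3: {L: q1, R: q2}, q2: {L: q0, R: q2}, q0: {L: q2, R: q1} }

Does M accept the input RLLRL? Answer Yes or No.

No

Trace: q1 -R-> q0 -L-> q2 -L-> q0 -R-> q1 -L-> q2
End state q2 is not accepting.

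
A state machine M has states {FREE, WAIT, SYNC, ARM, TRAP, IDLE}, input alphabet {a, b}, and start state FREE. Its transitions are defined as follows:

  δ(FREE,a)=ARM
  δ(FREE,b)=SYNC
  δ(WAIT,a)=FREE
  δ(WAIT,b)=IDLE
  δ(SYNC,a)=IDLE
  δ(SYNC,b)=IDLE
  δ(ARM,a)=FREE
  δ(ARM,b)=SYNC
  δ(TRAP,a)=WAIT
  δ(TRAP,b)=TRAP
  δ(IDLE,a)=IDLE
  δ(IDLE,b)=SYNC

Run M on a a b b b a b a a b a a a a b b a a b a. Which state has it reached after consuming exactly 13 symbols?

start at FREE
read 'a': FREE → ARM
read 'a': ARM → FREE
read 'b': FREE → SYNC
read 'b': SYNC → IDLE
read 'b': IDLE → SYNC
read 'a': SYNC → IDLE
read 'b': IDLE → SYNC
read 'a': SYNC → IDLE
read 'a': IDLE → IDLE
read 'b': IDLE → SYNC
read 'a': SYNC → IDLE
read 'a': IDLE → IDLE
read 'a': IDLE → IDLE
After 13 symbols: IDLE.

IDLE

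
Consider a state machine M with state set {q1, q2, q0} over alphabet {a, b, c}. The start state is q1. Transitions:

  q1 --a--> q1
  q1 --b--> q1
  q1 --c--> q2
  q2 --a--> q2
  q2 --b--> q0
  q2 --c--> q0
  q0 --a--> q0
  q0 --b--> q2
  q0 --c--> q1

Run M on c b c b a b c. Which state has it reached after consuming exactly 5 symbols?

q1

q1 → q2 → q0 → q1 → q1 → q1
After 5 symbols: q1.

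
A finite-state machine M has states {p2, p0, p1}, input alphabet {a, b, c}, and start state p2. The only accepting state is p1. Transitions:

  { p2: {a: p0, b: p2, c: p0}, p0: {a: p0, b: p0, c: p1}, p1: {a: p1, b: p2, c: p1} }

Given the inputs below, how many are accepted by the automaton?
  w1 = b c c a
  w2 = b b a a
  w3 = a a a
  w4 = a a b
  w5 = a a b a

w1: Trace: p2 -b-> p2 -c-> p0 -c-> p1 -a-> p1  → end p1, accepted
w2: Trace: p2 -b-> p2 -b-> p2 -a-> p0 -a-> p0  → end p0, rejected
w3: Trace: p2 -a-> p0 -a-> p0 -a-> p0  → end p0, rejected
w4: Trace: p2 -a-> p0 -a-> p0 -b-> p0  → end p0, rejected
w5: Trace: p2 -a-> p0 -a-> p0 -b-> p0 -a-> p0  → end p0, rejected

1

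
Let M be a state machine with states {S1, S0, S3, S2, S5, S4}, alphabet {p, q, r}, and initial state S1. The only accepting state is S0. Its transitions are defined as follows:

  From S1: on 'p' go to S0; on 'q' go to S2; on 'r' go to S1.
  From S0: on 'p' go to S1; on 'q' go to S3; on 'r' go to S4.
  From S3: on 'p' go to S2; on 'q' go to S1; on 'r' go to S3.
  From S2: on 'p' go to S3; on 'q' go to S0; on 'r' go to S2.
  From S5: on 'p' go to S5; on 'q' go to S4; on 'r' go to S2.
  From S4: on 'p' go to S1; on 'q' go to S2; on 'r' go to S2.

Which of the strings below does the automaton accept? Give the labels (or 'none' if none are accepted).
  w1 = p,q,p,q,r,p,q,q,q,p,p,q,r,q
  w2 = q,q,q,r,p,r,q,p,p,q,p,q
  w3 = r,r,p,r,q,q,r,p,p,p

w1: Trace: S1 -p-> S0 -q-> S3 -p-> S2 -q-> S0 -r-> S4 -p-> S1 -q-> S2 -q-> S0 -q-> S3 -p-> S2 -p-> S3 -q-> S1 -r-> S1 -q-> S2  → end S2, rejected
w2: Trace: S1 -q-> S2 -q-> S0 -q-> S3 -r-> S3 -p-> S2 -r-> S2 -q-> S0 -p-> S1 -p-> S0 -q-> S3 -p-> S2 -q-> S0  → end S0, accepted
w3: Trace: S1 -r-> S1 -r-> S1 -p-> S0 -r-> S4 -q-> S2 -q-> S0 -r-> S4 -p-> S1 -p-> S0 -p-> S1  → end S1, rejected

w2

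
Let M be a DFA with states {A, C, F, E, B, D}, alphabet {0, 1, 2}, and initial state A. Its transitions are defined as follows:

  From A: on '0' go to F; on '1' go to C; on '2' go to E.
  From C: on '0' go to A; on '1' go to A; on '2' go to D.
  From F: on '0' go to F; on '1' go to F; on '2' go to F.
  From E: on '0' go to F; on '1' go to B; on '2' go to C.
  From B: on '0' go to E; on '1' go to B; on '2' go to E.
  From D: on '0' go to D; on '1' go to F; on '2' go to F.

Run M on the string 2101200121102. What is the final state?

F

Trace: A -2-> E -1-> B -0-> E -1-> B -2-> E -0-> F -0-> F -1-> F -2-> F -1-> F -1-> F -0-> F -2-> F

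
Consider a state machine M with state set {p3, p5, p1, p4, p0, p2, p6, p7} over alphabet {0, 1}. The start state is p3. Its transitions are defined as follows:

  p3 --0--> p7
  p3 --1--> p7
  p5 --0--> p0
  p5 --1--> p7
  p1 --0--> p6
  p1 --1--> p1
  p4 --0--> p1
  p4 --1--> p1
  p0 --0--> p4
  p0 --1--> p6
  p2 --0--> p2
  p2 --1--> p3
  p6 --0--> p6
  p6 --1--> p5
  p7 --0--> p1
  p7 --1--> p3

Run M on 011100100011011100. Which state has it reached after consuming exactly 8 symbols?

p6

p3 → p7 → p3 → p7 → p3 → p7 → p1 → p1 → p6
After 8 symbols: p6.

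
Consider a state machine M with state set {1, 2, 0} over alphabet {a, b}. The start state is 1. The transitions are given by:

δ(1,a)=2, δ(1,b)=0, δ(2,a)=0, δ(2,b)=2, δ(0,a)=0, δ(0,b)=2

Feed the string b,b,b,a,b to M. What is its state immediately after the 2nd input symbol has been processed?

start at 1
read 'b': 1 → 0
read 'b': 0 → 2
After 2 symbols: 2.

2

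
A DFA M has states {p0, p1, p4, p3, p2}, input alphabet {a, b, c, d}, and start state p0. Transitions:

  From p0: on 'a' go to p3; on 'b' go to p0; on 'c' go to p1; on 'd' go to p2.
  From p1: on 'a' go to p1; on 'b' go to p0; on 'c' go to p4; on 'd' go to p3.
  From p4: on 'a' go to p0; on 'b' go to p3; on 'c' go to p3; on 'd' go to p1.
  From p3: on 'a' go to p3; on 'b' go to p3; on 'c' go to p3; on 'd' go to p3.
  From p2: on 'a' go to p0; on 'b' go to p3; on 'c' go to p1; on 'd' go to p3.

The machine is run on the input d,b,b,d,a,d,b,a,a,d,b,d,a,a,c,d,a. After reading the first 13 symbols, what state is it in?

p3

p0 → p2 → p3 → p3 → p3 → p3 → p3 → p3 → p3 → p3 → p3 → p3 → p3 → p3
After 13 symbols: p3.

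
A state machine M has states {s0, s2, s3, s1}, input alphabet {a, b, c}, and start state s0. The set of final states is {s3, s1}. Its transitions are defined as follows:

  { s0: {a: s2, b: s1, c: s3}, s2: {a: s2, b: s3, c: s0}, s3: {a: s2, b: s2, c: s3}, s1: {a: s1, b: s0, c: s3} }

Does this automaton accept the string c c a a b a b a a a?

start at s0
read 'c': s0 → s3
read 'c': s3 → s3
read 'a': s3 → s2
read 'a': s2 → s2
read 'b': s2 → s3
read 'a': s3 → s2
read 'b': s2 → s3
read 'a': s3 → s2
read 'a': s2 → s2
read 'a': s2 → s2
End state s2 is not accepting.

No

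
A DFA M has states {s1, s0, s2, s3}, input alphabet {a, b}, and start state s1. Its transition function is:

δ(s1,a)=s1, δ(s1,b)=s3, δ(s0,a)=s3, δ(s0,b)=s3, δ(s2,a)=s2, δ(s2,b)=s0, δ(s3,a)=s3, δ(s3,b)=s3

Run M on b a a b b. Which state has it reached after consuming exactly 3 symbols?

s3

Trace: s1 -b-> s3 -a-> s3 -a-> s3
After 3 symbols: s3.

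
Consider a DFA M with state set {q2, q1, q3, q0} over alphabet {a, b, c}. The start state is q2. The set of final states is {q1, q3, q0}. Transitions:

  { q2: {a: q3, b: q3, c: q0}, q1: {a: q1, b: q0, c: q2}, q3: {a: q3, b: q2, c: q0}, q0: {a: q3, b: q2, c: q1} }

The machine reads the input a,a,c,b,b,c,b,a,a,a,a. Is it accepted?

Yes

Trace: q2 -a-> q3 -a-> q3 -c-> q0 -b-> q2 -b-> q3 -c-> q0 -b-> q2 -a-> q3 -a-> q3 -a-> q3 -a-> q3
End state q3 is accepting.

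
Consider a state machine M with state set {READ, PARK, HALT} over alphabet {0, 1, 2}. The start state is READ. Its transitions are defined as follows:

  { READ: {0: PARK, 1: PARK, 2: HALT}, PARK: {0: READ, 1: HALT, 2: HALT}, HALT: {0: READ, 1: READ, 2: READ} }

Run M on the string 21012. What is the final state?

start at READ
read '2': READ → HALT
read '1': HALT → READ
read '0': READ → PARK
read '1': PARK → HALT
read '2': HALT → READ

READ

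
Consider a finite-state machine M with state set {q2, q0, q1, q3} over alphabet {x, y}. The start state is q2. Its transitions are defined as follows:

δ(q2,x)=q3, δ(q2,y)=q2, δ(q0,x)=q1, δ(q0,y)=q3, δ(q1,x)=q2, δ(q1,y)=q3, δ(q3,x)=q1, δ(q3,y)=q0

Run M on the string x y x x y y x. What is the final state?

q3

start at q2
read 'x': q2 → q3
read 'y': q3 → q0
read 'x': q0 → q1
read 'x': q1 → q2
read 'y': q2 → q2
read 'y': q2 → q2
read 'x': q2 → q3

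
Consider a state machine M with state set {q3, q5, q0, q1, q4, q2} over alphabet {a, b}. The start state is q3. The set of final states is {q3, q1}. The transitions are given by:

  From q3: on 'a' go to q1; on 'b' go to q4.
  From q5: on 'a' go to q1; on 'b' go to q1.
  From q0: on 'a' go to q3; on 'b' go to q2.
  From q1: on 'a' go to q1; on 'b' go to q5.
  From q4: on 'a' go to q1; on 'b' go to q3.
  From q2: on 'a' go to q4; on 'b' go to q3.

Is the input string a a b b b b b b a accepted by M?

q3 → q1 → q1 → q5 → q1 → q5 → q1 → q5 → q1 → q1
End state q1 is accepting.

Yes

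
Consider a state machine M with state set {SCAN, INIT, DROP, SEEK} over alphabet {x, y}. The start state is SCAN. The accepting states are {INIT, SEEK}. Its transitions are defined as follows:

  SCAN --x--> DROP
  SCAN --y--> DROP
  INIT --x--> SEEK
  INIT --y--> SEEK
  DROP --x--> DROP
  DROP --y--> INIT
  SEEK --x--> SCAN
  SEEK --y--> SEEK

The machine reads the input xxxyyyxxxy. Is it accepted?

Yes

start at SCAN
read 'x': SCAN → DROP
read 'x': DROP → DROP
read 'x': DROP → DROP
read 'y': DROP → INIT
read 'y': INIT → SEEK
read 'y': SEEK → SEEK
read 'x': SEEK → SCAN
read 'x': SCAN → DROP
read 'x': DROP → DROP
read 'y': DROP → INIT
End state INIT is accepting.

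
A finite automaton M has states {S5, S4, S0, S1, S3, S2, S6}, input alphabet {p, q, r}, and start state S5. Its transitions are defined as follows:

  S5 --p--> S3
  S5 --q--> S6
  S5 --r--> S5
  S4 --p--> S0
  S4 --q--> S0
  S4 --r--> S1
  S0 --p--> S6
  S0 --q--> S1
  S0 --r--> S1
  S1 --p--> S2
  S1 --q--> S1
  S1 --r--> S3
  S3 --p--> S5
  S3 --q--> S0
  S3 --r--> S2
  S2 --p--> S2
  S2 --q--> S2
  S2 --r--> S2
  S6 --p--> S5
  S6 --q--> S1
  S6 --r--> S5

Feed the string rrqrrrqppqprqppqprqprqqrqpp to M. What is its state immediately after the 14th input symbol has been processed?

S5

S5 → S5 → S5 → S6 → S5 → S5 → S5 → S6 → S5 → S3 → S0 → S6 → S5 → S6 → S5
After 14 symbols: S5.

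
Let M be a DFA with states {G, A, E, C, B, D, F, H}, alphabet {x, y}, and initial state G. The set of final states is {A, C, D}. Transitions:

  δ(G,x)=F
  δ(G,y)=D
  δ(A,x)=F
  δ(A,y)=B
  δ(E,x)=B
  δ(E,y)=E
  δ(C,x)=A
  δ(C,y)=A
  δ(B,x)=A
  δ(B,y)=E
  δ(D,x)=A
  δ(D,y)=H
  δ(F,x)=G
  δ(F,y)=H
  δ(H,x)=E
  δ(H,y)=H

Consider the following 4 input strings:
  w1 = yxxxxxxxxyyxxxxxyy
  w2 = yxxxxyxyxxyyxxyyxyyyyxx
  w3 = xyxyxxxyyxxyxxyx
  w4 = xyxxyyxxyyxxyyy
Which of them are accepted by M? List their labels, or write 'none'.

w2, w3

w1: G → D → A → F → G → F → G → F → G → F → H → H → E → B → A → F → G → D → H  → end H, rejected
w2: G → D → A → F → G → F → H → E → E → B → A → B → E → B → A → B → E → B → E → E → E → E → B → A  → end A, accepted
w3: G → F → H → E → E → B → A → F → H → H → E → B → E → B → A → B → A  → end A, accepted
w4: G → F → H → E → B → E → E → B → A → B → E → B → A → B → E → E  → end E, rejected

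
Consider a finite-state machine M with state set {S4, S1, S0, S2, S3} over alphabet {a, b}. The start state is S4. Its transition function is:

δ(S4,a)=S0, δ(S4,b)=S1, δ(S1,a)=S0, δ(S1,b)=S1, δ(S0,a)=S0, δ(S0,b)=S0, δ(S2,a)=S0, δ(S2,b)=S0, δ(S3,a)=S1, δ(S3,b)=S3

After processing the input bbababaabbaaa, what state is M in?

S0

start at S4
read 'b': S4 → S1
read 'b': S1 → S1
read 'a': S1 → S0
read 'b': S0 → S0
read 'a': S0 → S0
read 'b': S0 → S0
read 'a': S0 → S0
read 'a': S0 → S0
read 'b': S0 → S0
read 'b': S0 → S0
read 'a': S0 → S0
read 'a': S0 → S0
read 'a': S0 → S0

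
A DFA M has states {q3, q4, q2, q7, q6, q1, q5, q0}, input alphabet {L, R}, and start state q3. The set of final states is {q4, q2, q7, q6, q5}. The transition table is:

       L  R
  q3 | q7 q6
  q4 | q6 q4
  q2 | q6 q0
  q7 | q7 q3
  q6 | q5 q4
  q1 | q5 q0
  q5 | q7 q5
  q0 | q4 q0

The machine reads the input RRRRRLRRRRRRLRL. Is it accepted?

q3 → q6 → q4 → q4 → q4 → q4 → q6 → q4 → q4 → q4 → q4 → q4 → q4 → q6 → q4 → q6
End state q6 is accepting.

Yes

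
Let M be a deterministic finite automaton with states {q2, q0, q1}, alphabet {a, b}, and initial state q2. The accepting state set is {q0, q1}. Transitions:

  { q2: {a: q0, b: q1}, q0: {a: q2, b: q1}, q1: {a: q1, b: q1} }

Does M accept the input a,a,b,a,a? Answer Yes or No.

q2 → q0 → q2 → q1 → q1 → q1
End state q1 is accepting.

Yes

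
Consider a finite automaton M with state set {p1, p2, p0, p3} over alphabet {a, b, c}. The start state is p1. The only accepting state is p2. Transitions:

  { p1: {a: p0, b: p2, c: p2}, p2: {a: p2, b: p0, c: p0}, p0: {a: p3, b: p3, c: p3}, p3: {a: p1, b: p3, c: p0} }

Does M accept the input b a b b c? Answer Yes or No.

No

p1 → p2 → p2 → p0 → p3 → p0
End state p0 is not accepting.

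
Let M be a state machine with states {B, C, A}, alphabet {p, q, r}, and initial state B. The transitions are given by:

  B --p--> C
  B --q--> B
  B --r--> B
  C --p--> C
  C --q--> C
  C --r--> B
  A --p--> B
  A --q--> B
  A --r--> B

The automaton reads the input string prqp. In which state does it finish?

B → C → B → B → C

C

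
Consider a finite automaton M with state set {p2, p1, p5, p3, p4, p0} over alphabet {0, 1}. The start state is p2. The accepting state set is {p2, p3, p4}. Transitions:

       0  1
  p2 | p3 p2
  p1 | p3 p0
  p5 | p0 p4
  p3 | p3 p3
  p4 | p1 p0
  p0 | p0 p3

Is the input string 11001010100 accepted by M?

Yes

p2 → p2 → p2 → p3 → p3 → p3 → p3 → p3 → p3 → p3 → p3 → p3
End state p3 is accepting.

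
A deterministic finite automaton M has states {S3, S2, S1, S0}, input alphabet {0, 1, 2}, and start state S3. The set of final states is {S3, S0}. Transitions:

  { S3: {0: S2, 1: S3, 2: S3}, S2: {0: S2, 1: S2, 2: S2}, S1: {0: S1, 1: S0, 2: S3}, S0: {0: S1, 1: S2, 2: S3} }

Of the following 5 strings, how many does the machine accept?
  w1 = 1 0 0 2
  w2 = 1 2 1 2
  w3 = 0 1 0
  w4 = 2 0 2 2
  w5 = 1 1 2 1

2

w1: S3 → S3 → S2 → S2 → S2  → end S2, rejected
w2: S3 → S3 → S3 → S3 → S3  → end S3, accepted
w3: S3 → S2 → S2 → S2  → end S2, rejected
w4: S3 → S3 → S2 → S2 → S2  → end S2, rejected
w5: S3 → S3 → S3 → S3 → S3  → end S3, accepted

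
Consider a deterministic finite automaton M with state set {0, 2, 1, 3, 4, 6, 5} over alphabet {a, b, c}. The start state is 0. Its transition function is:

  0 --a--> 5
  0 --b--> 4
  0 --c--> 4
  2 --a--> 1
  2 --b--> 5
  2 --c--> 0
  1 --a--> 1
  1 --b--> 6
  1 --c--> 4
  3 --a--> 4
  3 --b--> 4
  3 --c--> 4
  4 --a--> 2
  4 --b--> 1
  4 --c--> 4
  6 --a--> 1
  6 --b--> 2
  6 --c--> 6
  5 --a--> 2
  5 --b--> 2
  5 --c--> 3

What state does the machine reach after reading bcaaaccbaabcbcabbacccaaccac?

0

0 → 4 → 4 → 2 → 1 → 1 → 4 → 4 → 1 → 1 → 1 → 6 → 6 → 2 → 0 → 5 → 2 → 5 → 2 → 0 → 4 → 4 → 2 → 1 → 4 → 4 → 2 → 0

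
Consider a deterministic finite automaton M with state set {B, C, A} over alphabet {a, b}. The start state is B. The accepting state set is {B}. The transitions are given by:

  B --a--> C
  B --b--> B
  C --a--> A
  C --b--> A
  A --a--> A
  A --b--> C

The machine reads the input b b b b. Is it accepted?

Yes

B → B → B → B → B
End state B is accepting.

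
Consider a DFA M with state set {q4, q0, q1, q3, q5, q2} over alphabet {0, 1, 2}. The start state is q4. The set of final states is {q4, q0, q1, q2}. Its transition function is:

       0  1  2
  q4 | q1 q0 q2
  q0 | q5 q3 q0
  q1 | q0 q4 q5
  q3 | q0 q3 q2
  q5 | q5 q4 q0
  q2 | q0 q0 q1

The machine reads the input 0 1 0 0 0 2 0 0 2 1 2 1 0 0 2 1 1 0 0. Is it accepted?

No

q4 → q1 → q4 → q1 → q0 → q5 → q0 → q5 → q5 → q0 → q3 → q2 → q0 → q5 → q5 → q0 → q3 → q3 → q0 → q5
End state q5 is not accepting.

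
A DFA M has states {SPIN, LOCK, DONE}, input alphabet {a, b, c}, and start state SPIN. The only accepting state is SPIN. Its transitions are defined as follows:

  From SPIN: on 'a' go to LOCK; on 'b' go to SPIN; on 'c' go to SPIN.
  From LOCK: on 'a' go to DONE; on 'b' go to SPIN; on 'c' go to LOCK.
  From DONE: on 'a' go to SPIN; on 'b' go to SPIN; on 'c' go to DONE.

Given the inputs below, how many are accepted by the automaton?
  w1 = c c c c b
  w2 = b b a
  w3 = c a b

w1:
  start at SPIN
  read 'c': SPIN → SPIN
  read 'c': SPIN → SPIN
  read 'c': SPIN → SPIN
  read 'c': SPIN → SPIN
  read 'b': SPIN → SPIN
  end SPIN, accepted
w2:
  start at SPIN
  read 'b': SPIN → SPIN
  read 'b': SPIN → SPIN
  read 'a': SPIN → LOCK
  end LOCK, rejected
w3:
  start at SPIN
  read 'c': SPIN → SPIN
  read 'a': SPIN → LOCK
  read 'b': LOCK → SPIN
  end SPIN, accepted

2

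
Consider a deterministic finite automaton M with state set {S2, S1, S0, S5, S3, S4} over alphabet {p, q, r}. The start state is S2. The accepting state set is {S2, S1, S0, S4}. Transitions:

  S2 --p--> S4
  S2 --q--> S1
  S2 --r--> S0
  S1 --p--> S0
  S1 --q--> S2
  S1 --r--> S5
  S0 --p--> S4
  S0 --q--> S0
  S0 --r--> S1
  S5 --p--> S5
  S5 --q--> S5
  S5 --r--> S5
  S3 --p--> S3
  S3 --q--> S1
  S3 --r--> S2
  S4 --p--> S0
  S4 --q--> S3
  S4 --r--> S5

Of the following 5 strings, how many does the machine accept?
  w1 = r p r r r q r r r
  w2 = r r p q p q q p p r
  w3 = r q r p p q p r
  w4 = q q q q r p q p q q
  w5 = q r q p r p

2

w1: S2 → S0 → S4 → S5 → S5 → S5 → S5 → S5 → S5 → S5  → end S5, rejected
w2: S2 → S0 → S1 → S0 → S0 → S4 → S3 → S1 → S0 → S4 → S5  → end S5, rejected
w3: S2 → S0 → S0 → S1 → S0 → S4 → S3 → S3 → S2  → end S2, accepted
w4: S2 → S1 → S2 → S1 → S2 → S0 → S4 → S3 → S3 → S1 → S2  → end S2, accepted
w5: S2 → S1 → S5 → S5 → S5 → S5 → S5  → end S5, rejected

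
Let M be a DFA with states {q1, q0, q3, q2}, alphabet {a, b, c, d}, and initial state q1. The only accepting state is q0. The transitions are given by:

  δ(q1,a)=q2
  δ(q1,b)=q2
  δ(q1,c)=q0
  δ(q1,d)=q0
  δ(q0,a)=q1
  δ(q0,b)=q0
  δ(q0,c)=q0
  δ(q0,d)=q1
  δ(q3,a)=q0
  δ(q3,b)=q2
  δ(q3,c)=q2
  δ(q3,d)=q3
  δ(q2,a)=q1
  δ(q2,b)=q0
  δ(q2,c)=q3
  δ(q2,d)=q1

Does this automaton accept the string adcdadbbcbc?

Yes

q1 → q2 → q1 → q0 → q1 → q2 → q1 → q2 → q0 → q0 → q0 → q0
End state q0 is accepting.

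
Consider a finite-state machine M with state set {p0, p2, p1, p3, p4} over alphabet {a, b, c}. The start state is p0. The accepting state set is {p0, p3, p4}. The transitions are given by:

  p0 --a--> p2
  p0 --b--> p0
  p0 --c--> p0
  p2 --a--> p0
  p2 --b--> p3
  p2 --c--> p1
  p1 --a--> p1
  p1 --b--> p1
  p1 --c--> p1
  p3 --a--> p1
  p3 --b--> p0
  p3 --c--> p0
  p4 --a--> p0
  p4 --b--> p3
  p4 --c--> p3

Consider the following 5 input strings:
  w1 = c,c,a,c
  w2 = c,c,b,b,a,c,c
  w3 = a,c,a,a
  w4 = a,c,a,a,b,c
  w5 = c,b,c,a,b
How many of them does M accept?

1

w1: Trace: p0 -c-> p0 -c-> p0 -a-> p2 -c-> p1  → end p1, rejected
w2: Trace: p0 -c-> p0 -c-> p0 -b-> p0 -b-> p0 -a-> p2 -c-> p1 -c-> p1  → end p1, rejected
w3: Trace: p0 -a-> p2 -c-> p1 -a-> p1 -a-> p1  → end p1, rejected
w4: Trace: p0 -a-> p2 -c-> p1 -a-> p1 -a-> p1 -b-> p1 -c-> p1  → end p1, rejected
w5: Trace: p0 -c-> p0 -b-> p0 -c-> p0 -a-> p2 -b-> p3  → end p3, accepted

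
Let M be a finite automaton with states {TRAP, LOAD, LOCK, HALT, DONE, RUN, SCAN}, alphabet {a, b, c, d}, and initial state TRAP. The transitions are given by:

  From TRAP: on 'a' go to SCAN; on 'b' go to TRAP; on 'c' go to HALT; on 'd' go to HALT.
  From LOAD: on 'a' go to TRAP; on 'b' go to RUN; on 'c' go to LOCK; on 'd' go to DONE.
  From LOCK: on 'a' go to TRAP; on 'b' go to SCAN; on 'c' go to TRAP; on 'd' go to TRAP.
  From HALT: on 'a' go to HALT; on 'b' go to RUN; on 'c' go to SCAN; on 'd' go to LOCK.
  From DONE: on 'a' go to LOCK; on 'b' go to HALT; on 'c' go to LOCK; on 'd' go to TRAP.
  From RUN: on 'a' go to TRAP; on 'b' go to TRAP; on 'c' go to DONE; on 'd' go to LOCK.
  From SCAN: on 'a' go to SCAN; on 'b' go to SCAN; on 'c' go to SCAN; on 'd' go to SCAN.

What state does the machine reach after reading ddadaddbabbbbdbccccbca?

SCAN

Trace: TRAP -d-> HALT -d-> LOCK -a-> TRAP -d-> HALT -a-> HALT -d-> LOCK -d-> TRAP -b-> TRAP -a-> SCAN -b-> SCAN -b-> SCAN -b-> SCAN -b-> SCAN -d-> SCAN -b-> SCAN -c-> SCAN -c-> SCAN -c-> SCAN -c-> SCAN -b-> SCAN -c-> SCAN -a-> SCAN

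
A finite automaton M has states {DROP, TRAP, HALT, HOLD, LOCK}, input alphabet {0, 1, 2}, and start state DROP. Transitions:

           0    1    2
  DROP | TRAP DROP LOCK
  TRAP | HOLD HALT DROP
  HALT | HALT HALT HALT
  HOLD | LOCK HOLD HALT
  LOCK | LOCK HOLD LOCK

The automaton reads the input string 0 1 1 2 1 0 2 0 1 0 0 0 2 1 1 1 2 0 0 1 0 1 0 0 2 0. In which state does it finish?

DROP → TRAP → HALT → HALT → HALT → HALT → HALT → HALT → HALT → HALT → HALT → HALT → HALT → HALT → HALT → HALT → HALT → HALT → HALT → HALT → HALT → HALT → HALT → HALT → HALT → HALT → HALT

HALT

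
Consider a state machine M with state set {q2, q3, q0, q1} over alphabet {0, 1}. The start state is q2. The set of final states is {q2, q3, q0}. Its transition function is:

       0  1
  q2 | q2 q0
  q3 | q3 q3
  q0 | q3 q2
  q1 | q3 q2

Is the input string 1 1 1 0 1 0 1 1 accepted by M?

q2 → q0 → q2 → q0 → q3 → q3 → q3 → q3 → q3
End state q3 is accepting.

Yes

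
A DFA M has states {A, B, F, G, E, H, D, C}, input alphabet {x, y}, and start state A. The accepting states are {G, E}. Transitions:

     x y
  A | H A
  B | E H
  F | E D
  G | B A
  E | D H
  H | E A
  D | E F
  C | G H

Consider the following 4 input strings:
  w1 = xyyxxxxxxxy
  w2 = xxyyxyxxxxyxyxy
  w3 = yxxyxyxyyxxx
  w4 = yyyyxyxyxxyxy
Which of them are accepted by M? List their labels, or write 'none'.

w1:
  start at A
  read 'x': A → H
  read 'y': H → A
  read 'y': A → A
  read 'x': A → H
  read 'x': H → E
  read 'x': E → D
  read 'x': D → E
  read 'x': E → D
  read 'x': D → E
  read 'x': E → D
  read 'y': D → F
  end F, rejected
w2:
  start at A
  read 'x': A → H
  read 'x': H → E
  read 'y': E → H
  read 'y': H → A
  read 'x': A → H
  read 'y': H → A
  read 'x': A → H
  read 'x': H → E
  read 'x': E → D
  read 'x': D → E
  read 'y': E → H
  read 'x': H → E
  read 'y': E → H
  read 'x': H → E
  read 'y': E → H
  end H, rejected
w3:
  start at A
  read 'y': A → A
  read 'x': A → H
  read 'x': H → E
  read 'y': E → H
  read 'x': H → E
  read 'y': E → H
  read 'x': H → E
  read 'y': E → H
  read 'y': H → A
  read 'x': A → H
  read 'x': H → E
  read 'x': E → D
  end D, rejected
w4:
  start at A
  read 'y': A → A
  read 'y': A → A
  read 'y': A → A
  read 'y': A → A
  read 'x': A → H
  read 'y': H → A
  read 'x': A → H
  read 'y': H → A
  read 'x': A → H
  read 'x': H → E
  read 'y': E → H
  read 'x': H → E
  read 'y': E → H
  end H, rejected

none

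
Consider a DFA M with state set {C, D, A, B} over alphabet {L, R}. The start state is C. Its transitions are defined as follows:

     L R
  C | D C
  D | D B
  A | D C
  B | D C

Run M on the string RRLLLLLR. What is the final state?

C → C → C → D → D → D → D → D → B

B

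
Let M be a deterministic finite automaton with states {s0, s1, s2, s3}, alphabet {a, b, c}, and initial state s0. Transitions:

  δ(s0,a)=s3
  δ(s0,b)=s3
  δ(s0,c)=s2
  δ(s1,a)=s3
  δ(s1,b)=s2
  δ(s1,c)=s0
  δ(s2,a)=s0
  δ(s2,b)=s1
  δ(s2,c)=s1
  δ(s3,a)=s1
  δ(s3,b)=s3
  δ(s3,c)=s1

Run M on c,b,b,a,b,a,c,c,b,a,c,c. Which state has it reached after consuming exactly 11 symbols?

s1

start at s0
read 'c': s0 → s2
read 'b': s2 → s1
read 'b': s1 → s2
read 'a': s2 → s0
read 'b': s0 → s3
read 'a': s3 → s1
read 'c': s1 → s0
read 'c': s0 → s2
read 'b': s2 → s1
read 'a': s1 → s3
read 'c': s3 → s1
After 11 symbols: s1.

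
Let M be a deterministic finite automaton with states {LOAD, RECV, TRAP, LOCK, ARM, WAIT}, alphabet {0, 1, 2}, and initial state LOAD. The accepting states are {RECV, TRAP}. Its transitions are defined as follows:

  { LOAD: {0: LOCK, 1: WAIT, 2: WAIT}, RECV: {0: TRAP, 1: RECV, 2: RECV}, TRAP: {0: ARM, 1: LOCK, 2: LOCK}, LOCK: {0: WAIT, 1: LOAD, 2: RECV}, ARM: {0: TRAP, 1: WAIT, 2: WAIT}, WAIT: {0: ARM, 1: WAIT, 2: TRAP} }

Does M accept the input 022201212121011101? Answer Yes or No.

No

Trace: LOAD -0-> LOCK -2-> RECV -2-> RECV -2-> RECV -0-> TRAP -1-> LOCK -2-> RECV -1-> RECV -2-> RECV -1-> RECV -2-> RECV -1-> RECV -0-> TRAP -1-> LOCK -1-> LOAD -1-> WAIT -0-> ARM -1-> WAIT
End state WAIT is not accepting.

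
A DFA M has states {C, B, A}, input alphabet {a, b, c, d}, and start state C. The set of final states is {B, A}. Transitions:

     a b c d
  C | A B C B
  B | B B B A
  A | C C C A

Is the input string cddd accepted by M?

Yes

start at C
read 'c': C → C
read 'd': C → B
read 'd': B → A
read 'd': A → A
End state A is accepting.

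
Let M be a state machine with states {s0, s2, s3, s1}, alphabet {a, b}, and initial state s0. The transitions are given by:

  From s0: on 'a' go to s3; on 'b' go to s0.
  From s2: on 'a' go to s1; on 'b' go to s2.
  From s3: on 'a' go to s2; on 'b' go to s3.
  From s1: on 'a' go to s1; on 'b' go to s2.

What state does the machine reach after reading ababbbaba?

s1

start at s0
read 'a': s0 → s3
read 'b': s3 → s3
read 'a': s3 → s2
read 'b': s2 → s2
read 'b': s2 → s2
read 'b': s2 → s2
read 'a': s2 → s1
read 'b': s1 → s2
read 'a': s2 → s1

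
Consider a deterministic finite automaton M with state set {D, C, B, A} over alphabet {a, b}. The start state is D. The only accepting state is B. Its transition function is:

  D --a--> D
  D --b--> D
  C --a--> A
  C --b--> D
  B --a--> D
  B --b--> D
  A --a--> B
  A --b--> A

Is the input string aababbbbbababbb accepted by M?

No

D → D → D → D → D → D → D → D → D → D → D → D → D → D → D → D
End state D is not accepting.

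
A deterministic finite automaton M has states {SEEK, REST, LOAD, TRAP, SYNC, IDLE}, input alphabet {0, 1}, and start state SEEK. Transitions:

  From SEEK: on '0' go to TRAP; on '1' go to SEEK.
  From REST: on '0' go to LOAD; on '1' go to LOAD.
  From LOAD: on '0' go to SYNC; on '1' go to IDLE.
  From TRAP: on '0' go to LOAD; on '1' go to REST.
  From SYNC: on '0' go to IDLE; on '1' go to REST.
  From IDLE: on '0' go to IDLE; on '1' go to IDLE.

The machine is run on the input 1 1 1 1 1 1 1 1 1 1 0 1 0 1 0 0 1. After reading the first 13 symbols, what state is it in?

LOAD

start at SEEK
read '1': SEEK → SEEK
read '1': SEEK → SEEK
read '1': SEEK → SEEK
read '1': SEEK → SEEK
read '1': SEEK → SEEK
read '1': SEEK → SEEK
read '1': SEEK → SEEK
read '1': SEEK → SEEK
read '1': SEEK → SEEK
read '1': SEEK → SEEK
read '0': SEEK → TRAP
read '1': TRAP → REST
read '0': REST → LOAD
After 13 symbols: LOAD.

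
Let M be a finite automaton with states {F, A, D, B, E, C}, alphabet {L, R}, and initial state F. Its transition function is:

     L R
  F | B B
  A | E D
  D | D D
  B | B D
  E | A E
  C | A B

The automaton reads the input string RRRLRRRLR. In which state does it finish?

start at F
read 'R': F → B
read 'R': B → D
read 'R': D → D
read 'L': D → D
read 'R': D → D
read 'R': D → D
read 'R': D → D
read 'L': D → D
read 'R': D → D

D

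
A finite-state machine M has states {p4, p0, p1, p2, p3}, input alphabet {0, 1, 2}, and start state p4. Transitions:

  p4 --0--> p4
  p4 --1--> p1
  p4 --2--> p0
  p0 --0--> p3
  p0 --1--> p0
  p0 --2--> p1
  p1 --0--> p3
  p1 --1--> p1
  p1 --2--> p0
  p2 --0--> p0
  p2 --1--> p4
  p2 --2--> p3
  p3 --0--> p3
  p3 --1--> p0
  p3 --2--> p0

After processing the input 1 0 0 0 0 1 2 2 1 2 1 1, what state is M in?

p1

start at p4
read '1': p4 → p1
read '0': p1 → p3
read '0': p3 → p3
read '0': p3 → p3
read '0': p3 → p3
read '1': p3 → p0
read '2': p0 → p1
read '2': p1 → p0
read '1': p0 → p0
read '2': p0 → p1
read '1': p1 → p1
read '1': p1 → p1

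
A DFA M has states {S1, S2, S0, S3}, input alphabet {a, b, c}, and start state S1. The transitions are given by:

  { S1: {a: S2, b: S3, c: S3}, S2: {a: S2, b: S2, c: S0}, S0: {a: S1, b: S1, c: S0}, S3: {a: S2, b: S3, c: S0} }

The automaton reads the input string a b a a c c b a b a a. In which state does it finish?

S2

S1 → S2 → S2 → S2 → S2 → S0 → S0 → S1 → S2 → S2 → S2 → S2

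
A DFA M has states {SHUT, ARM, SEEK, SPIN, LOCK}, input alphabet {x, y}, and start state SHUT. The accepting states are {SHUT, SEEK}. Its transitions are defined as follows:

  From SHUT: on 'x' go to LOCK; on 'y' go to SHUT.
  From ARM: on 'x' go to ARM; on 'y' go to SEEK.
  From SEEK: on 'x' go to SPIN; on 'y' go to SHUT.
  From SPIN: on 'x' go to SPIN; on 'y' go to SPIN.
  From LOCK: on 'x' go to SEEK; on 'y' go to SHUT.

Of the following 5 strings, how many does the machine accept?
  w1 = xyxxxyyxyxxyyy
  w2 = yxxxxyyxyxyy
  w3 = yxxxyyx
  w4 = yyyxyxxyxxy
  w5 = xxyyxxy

2

w1: SHUT → LOCK → SHUT → LOCK → SEEK → SPIN → SPIN → SPIN → SPIN → SPIN → SPIN → SPIN → SPIN → SPIN → SPIN  → end SPIN, rejected
w2: SHUT → SHUT → LOCK → SEEK → SPIN → SPIN → SPIN → SPIN → SPIN → SPIN → SPIN → SPIN → SPIN  → end SPIN, rejected
w3: SHUT → SHUT → LOCK → SEEK → SPIN → SPIN → SPIN → SPIN  → end SPIN, rejected
w4: SHUT → SHUT → SHUT → SHUT → LOCK → SHUT → LOCK → SEEK → SHUT → LOCK → SEEK → SHUT  → end SHUT, accepted
w5: SHUT → LOCK → SEEK → SHUT → SHUT → LOCK → SEEK → SHUT  → end SHUT, accepted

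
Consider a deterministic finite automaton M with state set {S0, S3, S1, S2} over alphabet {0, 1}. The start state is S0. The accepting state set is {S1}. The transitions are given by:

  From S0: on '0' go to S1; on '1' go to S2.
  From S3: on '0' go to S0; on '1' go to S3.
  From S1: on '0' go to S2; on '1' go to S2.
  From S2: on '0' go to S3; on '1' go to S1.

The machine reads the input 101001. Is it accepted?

No

S0 → S2 → S3 → S3 → S0 → S1 → S2
End state S2 is not accepting.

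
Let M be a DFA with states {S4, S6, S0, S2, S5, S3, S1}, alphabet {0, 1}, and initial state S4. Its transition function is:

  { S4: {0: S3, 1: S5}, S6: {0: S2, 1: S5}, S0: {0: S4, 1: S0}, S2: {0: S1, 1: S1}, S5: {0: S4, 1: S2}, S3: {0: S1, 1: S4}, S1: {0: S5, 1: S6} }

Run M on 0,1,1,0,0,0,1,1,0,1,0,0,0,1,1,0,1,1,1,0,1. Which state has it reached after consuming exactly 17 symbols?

S5

S4 → S3 → S4 → S5 → S4 → S3 → S1 → S6 → S5 → S4 → S5 → S4 → S3 → S1 → S6 → S5 → S4 → S5
After 17 symbols: S5.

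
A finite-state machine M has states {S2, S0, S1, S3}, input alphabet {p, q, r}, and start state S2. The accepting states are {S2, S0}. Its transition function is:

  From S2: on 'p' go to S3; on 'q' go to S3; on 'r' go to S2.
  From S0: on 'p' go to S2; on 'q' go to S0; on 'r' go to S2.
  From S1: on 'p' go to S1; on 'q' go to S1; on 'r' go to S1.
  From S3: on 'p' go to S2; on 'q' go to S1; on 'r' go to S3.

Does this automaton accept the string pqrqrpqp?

start at S2
read 'p': S2 → S3
read 'q': S3 → S1
read 'r': S1 → S1
read 'q': S1 → S1
read 'r': S1 → S1
read 'p': S1 → S1
read 'q': S1 → S1
read 'p': S1 → S1
End state S1 is not accepting.

No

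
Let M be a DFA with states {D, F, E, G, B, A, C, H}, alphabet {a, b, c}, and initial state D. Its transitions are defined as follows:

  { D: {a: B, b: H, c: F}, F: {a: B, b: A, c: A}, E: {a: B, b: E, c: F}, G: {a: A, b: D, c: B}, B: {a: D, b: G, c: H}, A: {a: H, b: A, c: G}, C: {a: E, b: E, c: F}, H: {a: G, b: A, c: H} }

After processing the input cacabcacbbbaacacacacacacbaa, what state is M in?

G

D → F → B → H → G → D → F → B → H → A → A → A → H → G → B → D → F → B → H → G → B → D → F → B → H → A → H → G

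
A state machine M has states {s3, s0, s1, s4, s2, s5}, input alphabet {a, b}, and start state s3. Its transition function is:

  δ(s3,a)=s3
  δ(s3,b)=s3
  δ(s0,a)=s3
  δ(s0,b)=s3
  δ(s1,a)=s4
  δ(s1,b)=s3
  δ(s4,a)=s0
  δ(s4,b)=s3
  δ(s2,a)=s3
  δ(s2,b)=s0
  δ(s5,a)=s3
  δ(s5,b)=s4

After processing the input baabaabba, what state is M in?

start at s3
read 'b': s3 → s3
read 'a': s3 → s3
read 'a': s3 → s3
read 'b': s3 → s3
read 'a': s3 → s3
read 'a': s3 → s3
read 'b': s3 → s3
read 'b': s3 → s3
read 'a': s3 → s3

s3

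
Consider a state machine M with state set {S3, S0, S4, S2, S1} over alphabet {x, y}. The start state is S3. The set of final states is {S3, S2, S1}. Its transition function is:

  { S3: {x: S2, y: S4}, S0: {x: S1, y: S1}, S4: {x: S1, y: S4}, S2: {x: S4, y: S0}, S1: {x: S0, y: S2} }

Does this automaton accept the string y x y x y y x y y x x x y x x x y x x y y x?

Trace: S3 -y-> S4 -x-> S1 -y-> S2 -x-> S4 -y-> S4 -y-> S4 -x-> S1 -y-> S2 -y-> S0 -x-> S1 -x-> S0 -x-> S1 -y-> S2 -x-> S4 -x-> S1 -x-> S0 -y-> S1 -x-> S0 -x-> S1 -y-> S2 -y-> S0 -x-> S1
End state S1 is accepting.

Yes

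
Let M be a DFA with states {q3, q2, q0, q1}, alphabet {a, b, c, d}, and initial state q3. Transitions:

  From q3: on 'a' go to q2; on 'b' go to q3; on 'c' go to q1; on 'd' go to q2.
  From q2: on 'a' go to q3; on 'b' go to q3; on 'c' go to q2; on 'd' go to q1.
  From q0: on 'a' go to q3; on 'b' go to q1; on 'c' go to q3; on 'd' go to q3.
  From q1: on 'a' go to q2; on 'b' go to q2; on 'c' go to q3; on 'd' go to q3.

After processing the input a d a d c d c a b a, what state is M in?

start at q3
read 'a': q3 → q2
read 'd': q2 → q1
read 'a': q1 → q2
read 'd': q2 → q1
read 'c': q1 → q3
read 'd': q3 → q2
read 'c': q2 → q2
read 'a': q2 → q3
read 'b': q3 → q3
read 'a': q3 → q2

q2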